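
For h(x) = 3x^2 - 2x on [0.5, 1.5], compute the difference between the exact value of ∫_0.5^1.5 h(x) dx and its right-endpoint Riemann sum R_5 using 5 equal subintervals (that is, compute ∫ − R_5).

Exact integral: ∫_0.5^1.5 h(x) dx = 1.25.
R_5 = 1.67.
Error = 1.25 − 1.67 = -0.42.

-0.42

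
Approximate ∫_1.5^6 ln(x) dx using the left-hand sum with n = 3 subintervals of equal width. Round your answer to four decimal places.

4.5122

Δx = (6 − 1.5)/3 = 1.5.
Left endpoints: 1.5, 3, 4.5.
f(1.5) ≈ 0.4055, f(3) ≈ 1.0986, f(4.5) ≈ 1.5041.
Sum = Δx · [f(1.5) + f(3) + f(4.5)].
Sum ≈ 4.5122.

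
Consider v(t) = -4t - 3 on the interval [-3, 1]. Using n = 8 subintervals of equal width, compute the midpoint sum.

4

Δt = (1 − (-3))/8 = 0.5.
Midpoints: -2.75, -2.25, -1.75, -1.25, -0.75, -0.25, 0.25, 0.75.
v(-2.75) = 8, v(-2.25) = 6, v(-1.75) = 4, v(-1.25) = 2, v(-0.75) = 0, v(-0.25) = -2, v(0.25) = -4, v(0.75) = -6.
Sum = Δt · [v(-2.75) + v(-2.25) + v(-1.75) + ...].
Sum = 4.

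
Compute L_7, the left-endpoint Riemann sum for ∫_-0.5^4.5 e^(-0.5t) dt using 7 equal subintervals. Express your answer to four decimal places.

2.8032

Δt = (4.5 − (-0.5))/7 = 5/7.
Left endpoints: -0.5, 3/14, 13/14, 23/14, 33/14, 43/14, 53/14.
f(-0.5) ≈ 1.2840, f(3/14) ≈ 0.8984, f(13/14) ≈ 0.6286, f(23/14) ≈ 0.4398, f(33/14) ≈ 0.3077, f(43/14) ≈ 0.2153, f(53/14) ≈ 0.1506.
Sum = Δt · [f(-0.5) + f(3/14) + f(13/14) + ...].
Sum ≈ 2.8032.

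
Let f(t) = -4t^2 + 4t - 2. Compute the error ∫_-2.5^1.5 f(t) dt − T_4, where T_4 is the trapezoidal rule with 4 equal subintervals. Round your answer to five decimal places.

2.66667

Exact integral: ∫_-2.5^1.5 f(t) dt ≈ -41.3333333.
T_4 = -44.
Error ≈ -41.3333333 − (-44) ≈ 2.66667.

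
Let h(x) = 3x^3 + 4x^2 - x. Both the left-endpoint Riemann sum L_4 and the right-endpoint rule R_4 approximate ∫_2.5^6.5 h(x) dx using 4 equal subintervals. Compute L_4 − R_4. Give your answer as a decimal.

L_4 = 1208.
R_4 = 2125.
L_4 − R_4 = -917.

-917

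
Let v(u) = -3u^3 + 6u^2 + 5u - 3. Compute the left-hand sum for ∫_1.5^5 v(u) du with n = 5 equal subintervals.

-108.1675

Δu = (5 − 1.5)/5 = 0.7.
Left endpoints: 1.5, 2.2, 2.9, 3.6, 4.3.
v(1.5) = 7.875, v(2.2) = 5.096, v(2.9) = -11.207, v(3.6) = -47.208, v(4.3) = -109.081.
Sum = Δu · [v(1.5) + v(2.2) + v(2.9) + v(3.6) + v(4.3)].
Sum = -108.1675.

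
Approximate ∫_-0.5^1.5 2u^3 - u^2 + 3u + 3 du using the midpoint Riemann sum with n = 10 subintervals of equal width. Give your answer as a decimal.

Δu = (1.5 − (-0.5))/10 = 0.2.
Midpoints: -0.4, -0.2, 0, 0.2, 0.4, 0.6, 0.8, 1, 1.2, 1.4.
f(-0.4) = 1.512, f(-0.2) = 2.344, f(0) = 3, f(0.2) = 3.576, f(0.4) = 4.168, f(0.6) = 4.872, f(0.8) = 5.784, f(1) = 7, f(1.2) = 8.616, f(1.4) = 10.728.
Sum = Δu · [f(-0.4) + f(-0.2) + f(0) + ...].
Sum = 10.32.

10.32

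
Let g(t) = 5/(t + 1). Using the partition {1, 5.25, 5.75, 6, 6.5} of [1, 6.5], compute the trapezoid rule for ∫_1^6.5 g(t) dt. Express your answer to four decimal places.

Subinterval widths: 4.25, 0.5, 0.25, 0.5.
g(1) = 2.5, g(5.25) = 0.8, g(5.75) = 20/27, g(6) = 5/7, g(6.5) = 2/3.
On each subinterval the trapezoid contributes (Δt_i/2)·[g(t_{i-1}) + g(t_i)].
Sum ≈ 7.9248.

7.9248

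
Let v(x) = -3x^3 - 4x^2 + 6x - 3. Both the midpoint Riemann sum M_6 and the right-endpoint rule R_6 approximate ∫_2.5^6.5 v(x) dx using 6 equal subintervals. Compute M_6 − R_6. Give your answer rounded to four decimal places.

M_6 ≈ -1552.240741.
R_6 ≈ -1871.018519.
M_6 − R_6 ≈ 318.7778.

318.7778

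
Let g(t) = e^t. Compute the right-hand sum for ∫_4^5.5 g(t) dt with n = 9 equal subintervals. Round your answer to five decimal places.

206.37476

Δt = (5.5 − 4)/9 = 1/6.
Right endpoints: 25/6, 13/3, 4.5, 14/3, 29/6, 5, 31/6, 16/3, 5.5.
g(25/6) ≈ 64.50009, g(13/3) ≈ 76.19786, g(4.5) ≈ 90.01713, g(14/3) ≈ 106.34268, g(29/6) ≈ 125.62903, g(5) ≈ 148.41316, g(31/6) ≈ 175.32943, g(16/3) ≈ 207.12725, g(5.5) ≈ 244.69193.
Sum = Δt · [g(25/6) + g(13/3) + g(4.5) + ...].
Sum ≈ 206.37476.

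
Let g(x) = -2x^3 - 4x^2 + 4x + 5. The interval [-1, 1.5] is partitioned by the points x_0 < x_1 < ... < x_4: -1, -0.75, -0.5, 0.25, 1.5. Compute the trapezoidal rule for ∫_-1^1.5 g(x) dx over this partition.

Subinterval widths: 0.25, 0.25, 0.75, 1.25.
g(-1) = -1, g(-0.75) = 0.59375, g(-0.5) = 2.25, g(0.25) = 5.71875, g(1.5) = -4.75.
On each subinterval the trapezoid contributes (Δx_i/2)·[g(x_{i-1}) + g(x_i)].
Sum = 3.8984375.

3.8984375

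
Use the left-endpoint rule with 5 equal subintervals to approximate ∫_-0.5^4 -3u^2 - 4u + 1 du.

-63.585

Δu = (4 − (-0.5))/5 = 0.9.
Left endpoints: -0.5, 0.4, 1.3, 2.2, 3.1.
f(-0.5) = 2.25, f(0.4) = -1.08, f(1.3) = -9.27, f(2.2) = -22.32, f(3.1) = -40.23.
Sum = Δu · [f(-0.5) + f(0.4) + f(1.3) + f(2.2) + f(3.1)].
Sum = -63.585.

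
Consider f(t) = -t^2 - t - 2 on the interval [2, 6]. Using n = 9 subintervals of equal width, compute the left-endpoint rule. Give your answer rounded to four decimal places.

Δt = (6 − 2)/9 = 4/9.
Left endpoints: 2, 22/9, 26/9, 10/3, 34/9, 38/9, 14/3, 46/9, 50/9.
f(2) = -8, f(22/9) = -844/81, f(26/9) = -1072/81, f(10/3) = -148/9, f(34/9) = -1624/81, f(38/9) = -1948/81, f(14/3) = -256/9, f(46/9) = -2692/81, f(50/9) = -3112/81.
Sum = Δt · [f(2) + f(22/9) + f(26/9) + ...].
Sum ≈ -85.4650.

-85.4650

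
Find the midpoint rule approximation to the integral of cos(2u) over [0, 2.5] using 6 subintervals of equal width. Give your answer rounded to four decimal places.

Δu = (2.5 − 0)/6 = 5/12.
Midpoints: 5/24, 0.625, 25/24, 35/24, 1.875, 55/24.
f(5/24) ≈ 0.9144, f(0.625) ≈ 0.3153, f(25/24) ≈ -0.4904, f(35/24) ≈ -0.9748, f(1.875) ≈ -0.8206, f(55/24) ≈ -0.1287.
Sum = Δu · [f(5/24) + f(0.625) + f(25/24) + ...].
Sum ≈ -0.4936.

-0.4936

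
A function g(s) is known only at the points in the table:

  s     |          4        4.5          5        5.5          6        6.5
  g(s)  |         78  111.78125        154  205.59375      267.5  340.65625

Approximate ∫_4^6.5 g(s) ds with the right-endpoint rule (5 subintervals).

Δs = 0.5.
Sum = 0.5·[111.78125 + 154 + 205.59375 + 267.5 + 340.65625] = 539.765625.

539.765625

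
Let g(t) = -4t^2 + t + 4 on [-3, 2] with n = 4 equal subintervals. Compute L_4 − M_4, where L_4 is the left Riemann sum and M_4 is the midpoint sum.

-23.4375

L_4 = -50.
M_4 = -26.5625.
L_4 − M_4 = -23.4375.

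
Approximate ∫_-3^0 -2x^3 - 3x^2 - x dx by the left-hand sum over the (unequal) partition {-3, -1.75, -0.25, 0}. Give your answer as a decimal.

42.4453125

Subinterval widths: 1.25, 1.5, 0.25.
Left endpoints: -3, -1.75, -0.25.
f(-3) = 30, f(-1.75) = 3.28125, f(-0.25) = 0.09375.
Sum = Σ Δx_i · f(x_i).
Sum = 42.4453125.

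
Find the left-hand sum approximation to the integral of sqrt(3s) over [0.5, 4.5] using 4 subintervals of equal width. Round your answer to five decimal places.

9.32505

Δs = (4.5 − 0.5)/4 = 1.
Left endpoints: 0.5, 1.5, 2.5, 3.5.
f(0.5) ≈ 1.22474, f(1.5) ≈ 2.12132, f(2.5) ≈ 2.73861, f(3.5) ≈ 3.24037.
Sum = Δs · [f(0.5) + f(1.5) + f(2.5) + f(3.5)].
Sum ≈ 9.32505.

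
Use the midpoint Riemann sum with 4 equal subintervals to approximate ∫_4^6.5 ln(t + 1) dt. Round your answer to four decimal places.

Δt = (6.5 − 4)/4 = 0.625.
Midpoints: 4.3125, 4.9375, 5.5625, 6.1875.
f(4.3125) ≈ 1.6701, f(4.9375) ≈ 1.7813, f(5.5625) ≈ 1.8814, f(6.1875) ≈ 1.9723.
Sum = Δt · [f(4.3125) + f(4.9375) + f(5.5625) + f(6.1875)].
Sum ≈ 4.5657.

4.5657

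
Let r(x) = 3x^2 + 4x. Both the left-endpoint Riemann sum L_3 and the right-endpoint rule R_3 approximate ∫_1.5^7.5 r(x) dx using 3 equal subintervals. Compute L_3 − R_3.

L_3 = 352.5.
R_3 = 724.5.
L_3 − R_3 = -372.

-372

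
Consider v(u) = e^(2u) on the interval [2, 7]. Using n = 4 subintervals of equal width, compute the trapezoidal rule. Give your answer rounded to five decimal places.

886016.79716

Δu = (7 − 2)/4 = 1.25.
v(2) ≈ 54.59815, v(3.25) ≈ 665.14163, v(4.5) ≈ 8103.08393, v(5.75) ≈ 98715.77101, v(7) ≈ 1202604.28416.
T_4 = (Δu/2)·[v(u_0) + 2v(u_1) + 2v(u_2) + 2v(u_3) + v(u_4)].
Sum ≈ 886016.79716.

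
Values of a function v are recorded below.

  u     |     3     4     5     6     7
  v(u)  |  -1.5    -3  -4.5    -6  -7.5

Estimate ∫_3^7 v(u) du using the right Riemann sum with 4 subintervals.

Δu = 1.
Sum = 1·[(-3) + (-4.5) + (-6) + (-7.5)] = -21.

-21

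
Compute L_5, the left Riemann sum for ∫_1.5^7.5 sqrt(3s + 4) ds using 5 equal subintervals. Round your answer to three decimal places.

23.442

Δs = (7.5 − 1.5)/5 = 1.2.
Left endpoints: 1.5, 2.7, 3.9, 5.1, 6.3.
f(1.5) ≈ 2.915, f(2.7) ≈ 3.479, f(3.9) ≈ 3.962, f(5.1) ≈ 4.393, f(6.3) ≈ 4.785.
Sum = Δs · [f(1.5) + f(2.7) + f(3.9) + f(5.1) + f(6.3)].
Sum ≈ 23.442.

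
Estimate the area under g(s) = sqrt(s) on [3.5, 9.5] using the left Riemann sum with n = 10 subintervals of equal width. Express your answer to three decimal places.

Δs = (9.5 − 3.5)/10 = 0.6.
Left endpoints: 3.5, 4.1, 4.7, 5.3, 5.9, 6.5, 7.1, 7.7, 8.3, 8.9.
g(3.5) ≈ 1.871, g(4.1) ≈ 2.025, g(4.7) ≈ 2.168, g(5.3) ≈ 2.302, g(5.9) ≈ 2.429, g(6.5) ≈ 2.550, g(7.1) ≈ 2.665, g(7.7) ≈ 2.775, g(8.3) ≈ 2.881, g(8.9) ≈ 2.983.
Sum = Δs · [g(3.5) + g(4.1) + g(4.7) + ...].
Sum ≈ 14.789.

14.789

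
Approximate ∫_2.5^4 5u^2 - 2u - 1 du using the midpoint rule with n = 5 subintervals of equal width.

Δu = (4 − 2.5)/5 = 0.3.
Midpoints: 2.65, 2.95, 3.25, 3.55, 3.85.
f(2.65) = 28.8125, f(2.95) = 36.6125, f(3.25) = 45.3125, f(3.55) = 54.9125, f(3.85) = 65.4125.
Sum = Δu · [f(2.65) + f(2.95) + f(3.25) + f(3.55) + f(3.85)].
Sum = 69.31875.

69.31875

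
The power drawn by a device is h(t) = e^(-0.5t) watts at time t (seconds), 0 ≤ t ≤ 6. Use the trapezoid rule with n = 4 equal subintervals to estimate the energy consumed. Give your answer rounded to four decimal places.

Δt = (6 − 0)/4 = 1.5.
h(0) ≈ 1.0000, h(1.5) ≈ 0.4724, h(3) ≈ 0.2231, h(4.5) ≈ 0.1054, h(6) ≈ 0.0498.
T_4 = (Δt/2)·[h(t_0) + 2h(t_1) + 2h(t_2) + 2h(t_3) + h(t_4)].
Sum ≈ 1.9887.

1.9887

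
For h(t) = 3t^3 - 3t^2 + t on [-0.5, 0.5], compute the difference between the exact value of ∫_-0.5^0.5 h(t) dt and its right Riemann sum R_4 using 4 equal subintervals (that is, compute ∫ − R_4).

-0.1875

Exact integral: ∫_-0.5^0.5 h(t) dt = -0.25.
R_4 = -0.0625.
Error = -0.25 − (-0.0625) = -0.1875.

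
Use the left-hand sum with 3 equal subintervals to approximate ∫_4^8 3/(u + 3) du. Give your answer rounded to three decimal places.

Δu = (8 − 4)/3 = 4/3.
Left endpoints: 4, 16/3, 20/3.
f(4) = 3/7, f(16/3) = 0.36, f(20/3) = 9/29.
Sum = Δu · [f(4) + f(16/3) + f(20/3)].
Sum ≈ 1.465.

1.465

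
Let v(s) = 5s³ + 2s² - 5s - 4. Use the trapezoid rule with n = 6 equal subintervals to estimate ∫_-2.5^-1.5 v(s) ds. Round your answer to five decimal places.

Δs = (-1.5 − (-2.5))/6 = 1/6.
v(-2.5) = -57.125, v(-7/3) = -1214/27, v(-13/6) = -7481/216, v(-2) = -26, v(-11/6) = -4087/216, v(-5/3) = -358/27, v(-1.5) = -8.875.
T_6 = (Δs/2)·[v(s_0) + 2v(s_1) + ... + 2v(s_{5}) + v(s_6)].
Sum ≈ -28.46296.

-28.46296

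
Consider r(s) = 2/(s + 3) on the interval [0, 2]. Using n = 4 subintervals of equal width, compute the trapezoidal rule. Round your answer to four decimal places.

Δs = (2 − 0)/4 = 0.5.
r(0) = 2/3, r(0.5) = 4/7, r(1) = 0.5, r(1.5) = 4/9, r(2) = 0.4.
T_4 = (Δs/2)·[r(s_0) + 2r(s_1) + 2r(s_2) + 2r(s_3) + r(s_4)].
Sum ≈ 1.0246.

1.0246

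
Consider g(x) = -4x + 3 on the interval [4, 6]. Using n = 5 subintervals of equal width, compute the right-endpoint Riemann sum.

-35.6

Δx = (6 − 4)/5 = 0.4.
Right endpoints: 4.4, 4.8, 5.2, 5.6, 6.
g(4.4) = -14.6, g(4.8) = -16.2, g(5.2) = -17.8, g(5.6) = -19.4, g(6) = -21.
Sum = Δx · [g(4.4) + g(4.8) + g(5.2) + g(5.6) + g(6)].
Sum = -35.6.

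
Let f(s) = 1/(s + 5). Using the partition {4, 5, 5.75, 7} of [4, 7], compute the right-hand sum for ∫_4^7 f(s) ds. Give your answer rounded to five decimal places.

0.27393

Subinterval widths: 1, 0.75, 1.25.
Right endpoints: 5, 5.75, 7.
f(5) = 0.1, f(5.75) = 4/43, f(7) = 1/12.
Sum = Σ Δs_i · f(s_i).
Sum ≈ 0.27393.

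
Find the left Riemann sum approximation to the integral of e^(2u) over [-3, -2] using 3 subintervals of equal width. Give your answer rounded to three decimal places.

0.006

Δu = (-2 − (-3))/3 = 1/3.
Left endpoints: -3, -8/3, -7/3.
f(-3) ≈ 0.002, f(-8/3) ≈ 0.005, f(-7/3) ≈ 0.009.
Sum = Δu · [f(-3) + f(-8/3) + f(-7/3)].
Sum ≈ 0.006.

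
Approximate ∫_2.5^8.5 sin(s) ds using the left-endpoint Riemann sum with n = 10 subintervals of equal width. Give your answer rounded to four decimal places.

-0.2531

Δs = (8.5 − 2.5)/10 = 0.6.
Left endpoints: 2.5, 3.1, 3.7, 4.3, 4.9, 5.5, 6.1, 6.7, 7.3, 7.9.
f(2.5) ≈ 0.5985, f(3.1) ≈ 0.0416, f(3.7) ≈ -0.5298, f(4.3) ≈ -0.9162, f(4.9) ≈ -0.9825, f(5.5) ≈ -0.7055, f(6.1) ≈ -0.1822, f(6.7) ≈ 0.4048, f(7.3) ≈ 0.8504, f(7.9) ≈ 0.9989.
Sum = Δs · [f(2.5) + f(3.1) + f(3.7) + ...].
Sum ≈ -0.2531.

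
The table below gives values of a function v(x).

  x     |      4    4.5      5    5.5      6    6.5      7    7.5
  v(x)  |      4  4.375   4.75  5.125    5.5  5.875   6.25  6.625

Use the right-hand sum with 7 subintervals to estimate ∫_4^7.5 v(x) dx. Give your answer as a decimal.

19.25

Δx = 0.5.
Sum = 0.5·[4.375 + 4.75 + 5.125 + 5.5 + 5.875 + 6.25 + 6.625] = 19.25.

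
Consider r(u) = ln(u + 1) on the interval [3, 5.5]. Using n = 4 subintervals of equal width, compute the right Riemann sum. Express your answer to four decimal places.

Δu = (5.5 − 3)/4 = 0.625.
Right endpoints: 3.625, 4.25, 4.875, 5.5.
r(3.625) ≈ 1.5315, r(4.25) ≈ 1.6582, r(4.875) ≈ 1.7707, r(5.5) ≈ 1.8718.
Sum = Δu · [r(3.625) + r(4.25) + r(4.875) + r(5.5)].
Sum ≈ 4.2701.

4.2701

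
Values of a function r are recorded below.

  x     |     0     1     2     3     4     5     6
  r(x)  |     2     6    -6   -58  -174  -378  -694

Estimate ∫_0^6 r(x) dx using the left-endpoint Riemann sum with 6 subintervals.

-608

Δx = 1.
Sum = 1·[2 + 6 + (-6) + (-58) + (-174) + (-378)] = -608.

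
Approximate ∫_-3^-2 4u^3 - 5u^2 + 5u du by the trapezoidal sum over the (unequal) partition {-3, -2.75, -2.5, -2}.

-110.03125

Subinterval widths: 0.25, 0.25, 0.5.
f(-3) = -168, f(-2.75) = -134.75, f(-2.5) = -106.25, f(-2) = -62.
On each subinterval the trapezoid contributes (Δu_i/2)·[f(u_{i-1}) + f(u_i)].
Sum = -110.03125.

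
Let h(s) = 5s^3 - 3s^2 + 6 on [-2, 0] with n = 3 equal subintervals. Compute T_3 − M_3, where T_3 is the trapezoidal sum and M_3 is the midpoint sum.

T_3 ≈ -18.66667.
M_3 ≈ -14.66667.
T_3 − M_3 = -4.

-4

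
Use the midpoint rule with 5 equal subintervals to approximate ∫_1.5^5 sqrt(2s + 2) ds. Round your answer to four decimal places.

Δs = (5 − 1.5)/5 = 0.7.
Midpoints: 1.85, 2.55, 3.25, 3.95, 4.65.
f(1.85) ≈ 2.3875, f(2.55) ≈ 2.6646, f(3.25) ≈ 2.9155, f(3.95) ≈ 3.1464, f(4.65) ≈ 3.3615.
Sum = Δs · [f(1.85) + f(2.55) + f(3.25) + f(3.95) + f(4.65)].
Sum ≈ 10.1328.

10.1328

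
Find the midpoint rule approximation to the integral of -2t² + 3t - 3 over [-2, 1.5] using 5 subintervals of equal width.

Δt = (1.5 − (-2))/5 = 0.7.
Midpoints: -1.65, -0.95, -0.25, 0.45, 1.15.
f(-1.65) = -13.395, f(-0.95) = -7.655, f(-0.25) = -3.875, f(0.45) = -2.055, f(1.15) = -2.195.
Sum = Δt · [f(-1.65) + f(-0.95) + f(-0.25) + f(0.45) + f(1.15)].
Sum = -20.4225.

-20.4225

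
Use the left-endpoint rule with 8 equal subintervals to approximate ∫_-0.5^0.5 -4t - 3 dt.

-2.75

Δt = (0.5 − (-0.5))/8 = 0.125.
Left endpoints: -0.5, -0.375, -0.25, -0.125, 0, 0.125, 0.25, 0.375.
f(-0.5) = -1, f(-0.375) = -1.5, f(-0.25) = -2, f(-0.125) = -2.5, f(0) = -3, f(0.125) = -3.5, f(0.25) = -4, f(0.375) = -4.5.
Sum = Δt · [f(-0.5) + f(-0.375) + f(-0.25) + ...].
Sum = -2.75.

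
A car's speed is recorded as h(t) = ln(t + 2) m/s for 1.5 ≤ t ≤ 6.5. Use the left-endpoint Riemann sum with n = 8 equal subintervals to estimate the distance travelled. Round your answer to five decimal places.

Δt = (6.5 − 1.5)/8 = 0.625.
Left endpoints: 1.5, 2.125, 2.75, 3.375, 4, 4.625, 5.25, 5.875.
h(1.5) ≈ 1.25276, h(2.125) ≈ 1.41707, h(2.75) ≈ 1.55814, h(3.375) ≈ 1.68176, h(4) ≈ 1.79176, h(4.625) ≈ 1.89085, h(5.25) ≈ 1.98100, h(5.875) ≈ 2.06369.
Sum = Δt · [h(1.5) + h(2.125) + h(2.75) + ...].
Sum ≈ 8.52315.

8.52315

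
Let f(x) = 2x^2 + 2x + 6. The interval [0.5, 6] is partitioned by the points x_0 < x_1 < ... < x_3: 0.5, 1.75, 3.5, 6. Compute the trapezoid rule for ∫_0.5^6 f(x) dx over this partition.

Subinterval widths: 1.25, 1.75, 2.5.
f(0.5) = 7.5, f(1.75) = 15.625, f(3.5) = 37.5, f(6) = 90.
On each subinterval the trapezoid contributes (Δx_i/2)·[f(x_{i-1}) + f(x_i)].
Sum = 220.3125.

220.3125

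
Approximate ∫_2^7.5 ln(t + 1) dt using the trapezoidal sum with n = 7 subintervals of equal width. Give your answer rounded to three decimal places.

Δt = (7.5 − 2)/7 = 11/14.
f(2) ≈ 1.099, f(39/14) ≈ 1.331, f(25/7) ≈ 1.520, f(61/14) ≈ 1.678, f(36/7) ≈ 1.815, f(83/14) ≈ 1.936, f(47/7) ≈ 2.043, f(7.5) ≈ 2.140.
T_7 = (Δt/2)·[f(t_0) + 2f(t_1) + ... + 2f(t_{6}) + f(t_7)].
Sum ≈ 9.384.

9.384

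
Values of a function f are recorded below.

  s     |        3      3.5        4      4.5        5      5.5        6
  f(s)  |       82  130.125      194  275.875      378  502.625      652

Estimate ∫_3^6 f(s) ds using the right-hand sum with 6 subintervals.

1066.3125

Δs = 0.5.
Sum = 0.5·[130.125 + 194 + 275.875 + 378 + 502.625 + 652] = 1066.3125.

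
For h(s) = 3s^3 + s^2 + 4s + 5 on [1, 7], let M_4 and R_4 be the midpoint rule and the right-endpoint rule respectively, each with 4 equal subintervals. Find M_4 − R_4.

-948.375

M_4 = 1998.375.
R_4 = 2946.75.
M_4 − R_4 = -948.375.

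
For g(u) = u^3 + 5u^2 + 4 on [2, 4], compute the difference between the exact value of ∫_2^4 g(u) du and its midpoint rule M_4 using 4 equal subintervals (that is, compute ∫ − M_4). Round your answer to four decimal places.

Exact integral: ∫_2^4 g(u) du ≈ 161.333333.
M_4 = 160.75.
Error ≈ 161.333333 − 160.75 ≈ 0.5833.

0.5833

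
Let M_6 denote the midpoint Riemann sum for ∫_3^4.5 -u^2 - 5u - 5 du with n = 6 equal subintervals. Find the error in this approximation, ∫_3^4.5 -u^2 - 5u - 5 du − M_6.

-0.0078125

Exact integral: ∫_3^4.5 f(u) du = -57.
M_6 = -56.9921875.
Error = -57 − (-56.9921875) = -0.0078125.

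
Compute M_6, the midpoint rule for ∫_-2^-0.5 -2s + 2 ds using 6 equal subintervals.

Δs = (-0.5 − (-2))/6 = 0.25.
Midpoints: -1.875, -1.625, -1.375, -1.125, -0.875, -0.625.
f(-1.875) = 5.75, f(-1.625) = 5.25, f(-1.375) = 4.75, f(-1.125) = 4.25, f(-0.875) = 3.75, f(-0.625) = 3.25.
Sum = Δs · [f(-1.875) + f(-1.625) + f(-1.375) + ...].
Sum = 6.75.

6.75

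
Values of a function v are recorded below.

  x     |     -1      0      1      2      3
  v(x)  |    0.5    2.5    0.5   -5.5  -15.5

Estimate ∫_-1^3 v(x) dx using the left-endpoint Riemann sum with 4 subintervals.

Δx = 1.
Sum = 1·[0.5 + 2.5 + 0.5 + (-5.5)] = -2.

-2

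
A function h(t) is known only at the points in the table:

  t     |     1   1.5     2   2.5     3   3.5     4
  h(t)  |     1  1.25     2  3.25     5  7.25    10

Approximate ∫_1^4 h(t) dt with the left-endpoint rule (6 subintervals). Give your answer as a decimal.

9.875

Δt = 0.5.
Sum = 0.5·[1 + 1.25 + 2 + 3.25 + 5 + 7.25] = 9.875.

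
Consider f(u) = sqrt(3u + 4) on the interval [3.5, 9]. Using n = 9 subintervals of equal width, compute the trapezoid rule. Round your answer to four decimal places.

Δu = (9 − 3.5)/9 = 11/18.
f(3.5) ≈ 3.8079, f(37/9) ≈ 4.0415, f(85/18) ≈ 4.2622, f(16/3) ≈ 4.4721, f(107/18) ≈ 4.6726, f(59/9) ≈ 4.8648, f(43/6) ≈ 5.0498, f(70/9) ≈ 5.2281, f(151/18) ≈ 5.4006, f(9) ≈ 5.5678.
T_9 = (Δu/2)·[f(u_0) + 2f(u_1) + ... + 2f(u_{8}) + f(u_9)].
Sum ≈ 26.0820.

26.0820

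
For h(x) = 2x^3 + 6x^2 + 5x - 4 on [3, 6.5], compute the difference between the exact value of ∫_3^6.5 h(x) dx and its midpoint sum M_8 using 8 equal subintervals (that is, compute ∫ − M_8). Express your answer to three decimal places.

Exact integral: ∫_3^6.5 h(x) dx = 1416.40625.
M_8 ≈ 1414.48022.
Error ≈ 1416.40625 − 1414.48022 ≈ 1.926.

1.926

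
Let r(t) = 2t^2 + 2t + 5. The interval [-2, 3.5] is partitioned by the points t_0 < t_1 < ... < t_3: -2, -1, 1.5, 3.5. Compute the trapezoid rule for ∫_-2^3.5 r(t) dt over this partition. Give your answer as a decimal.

Subinterval widths: 1, 2.5, 2.
r(-2) = 9, r(-1) = 5, r(1.5) = 12.5, r(3.5) = 36.5.
On each subinterval the trapezoid contributes (Δt_i/2)·[r(t_{i-1}) + r(t_i)].
Sum = 77.875.

77.875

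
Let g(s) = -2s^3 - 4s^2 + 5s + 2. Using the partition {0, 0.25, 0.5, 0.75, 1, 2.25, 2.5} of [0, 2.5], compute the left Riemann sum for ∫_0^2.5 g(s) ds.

Subinterval widths: 0.25, 0.25, 0.25, 0.25, 1.25, 0.25.
Left endpoints: 0, 0.25, 0.5, 0.75, 1, 2.25.
g(0) = 2, g(0.25) = 2.96875, g(0.5) = 3.25, g(0.75) = 2.65625, g(1) = 1, g(2.25) = -29.78125.
Sum = Σ Δs_i · g(s_i).
Sum = -3.4765625.

-3.4765625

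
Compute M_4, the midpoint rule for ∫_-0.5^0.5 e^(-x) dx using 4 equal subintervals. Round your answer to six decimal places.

Δx = (0.5 − (-0.5))/4 = 0.25.
Midpoints: -0.375, -0.125, 0.125, 0.375.
f(-0.375) ≈ 1.454991, f(-0.125) ≈ 1.133148, f(0.125) ≈ 0.882497, f(0.375) ≈ 0.687289.
Sum = Δx · [f(-0.375) + f(-0.125) + f(0.125) + f(0.375)].
Sum ≈ 1.039482.

1.039482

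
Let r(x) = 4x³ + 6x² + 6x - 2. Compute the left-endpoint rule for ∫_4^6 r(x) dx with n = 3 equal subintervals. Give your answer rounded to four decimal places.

Δx = (6 − 4)/3 = 2/3.
Left endpoints: 4, 14/3, 16/3.
r(4) = 374, r(14/3) = 15206/27, r(16/3) = 21802/27.
Sum = Δx · [r(4) + r(14/3) + r(16/3)].
Sum ≈ 1163.1111.

1163.1111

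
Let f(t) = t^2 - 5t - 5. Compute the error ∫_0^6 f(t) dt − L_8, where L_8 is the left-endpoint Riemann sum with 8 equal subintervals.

1.6875

Exact integral: ∫_0^6 f(t) dt = -48.
L_8 = -49.6875.
Error = -48 − (-49.6875) = 1.6875.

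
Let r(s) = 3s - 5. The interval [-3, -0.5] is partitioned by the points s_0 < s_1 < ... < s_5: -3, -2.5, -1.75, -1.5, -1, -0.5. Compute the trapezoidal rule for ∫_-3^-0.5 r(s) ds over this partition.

Subinterval widths: 0.5, 0.75, 0.25, 0.5, 0.5.
r(-3) = -14, r(-2.5) = -12.5, r(-1.75) = -10.25, r(-1.5) = -9.5, r(-1) = -8, r(-0.5) = -6.5.
On each subinterval the trapezoid contributes (Δs_i/2)·[r(s_{i-1}) + r(s_i)].
Sum = -25.625.

-25.625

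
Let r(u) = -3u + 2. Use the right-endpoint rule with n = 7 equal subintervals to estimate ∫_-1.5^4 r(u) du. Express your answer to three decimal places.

-16.107

Δu = (4 − (-1.5))/7 = 11/14.
Right endpoints: -5/7, 1/14, 6/7, 23/14, 17/7, 45/14, 4.
r(-5/7) = 29/7, r(1/14) = 25/14, r(6/7) = -4/7, r(23/14) = -41/14, r(17/7) = -37/7, r(45/14) = -107/14, r(4) = -10.
Sum = Δu · [r(-5/7) + r(1/14) + r(6/7) + ...].
Sum ≈ -16.107.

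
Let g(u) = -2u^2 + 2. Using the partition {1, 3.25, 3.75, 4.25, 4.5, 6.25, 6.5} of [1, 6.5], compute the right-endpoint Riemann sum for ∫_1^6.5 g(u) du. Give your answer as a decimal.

Subinterval widths: 2.25, 0.5, 0.5, 0.25, 1.75, 0.25.
Right endpoints: 3.25, 3.75, 4.25, 4.5, 6.25, 6.5.
g(3.25) = -19.125, g(3.75) = -26.125, g(4.25) = -34.125, g(4.5) = -38.5, g(6.25) = -76.125, g(6.5) = -82.5.
Sum = Σ Δu_i · g(u_i).
Sum = -236.625.

-236.625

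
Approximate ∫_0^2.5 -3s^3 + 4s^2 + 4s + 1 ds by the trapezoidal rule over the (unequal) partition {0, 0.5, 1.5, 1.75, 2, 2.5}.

Subinterval widths: 0.5, 1, 0.25, 0.25, 0.5.
f(0) = 1, f(0.5) = 3.625, f(1.5) = 5.875, f(1.75) = 4.171875, f(2) = 1, f(2.5) = -10.875.
On each subinterval the trapezoid contributes (Δs_i/2)·[f(s_{i-1}) + f(s_i)].
Sum = 5.33984375.

5.33984375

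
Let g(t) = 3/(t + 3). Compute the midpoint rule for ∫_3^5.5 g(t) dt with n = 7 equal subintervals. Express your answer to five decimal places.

Δt = (5.5 − 3)/7 = 5/14.
Midpoints: 89/28, 99/28, 109/28, 4.25, 129/28, 139/28, 149/28.
g(89/28) = 84/173, g(99/28) = 28/61, g(109/28) = 84/193, g(4.25) = 12/29, g(129/28) = 28/71, g(139/28) = 84/223, g(149/28) = 84/233.
Sum = Δt · [g(89/28) + g(99/28) + g(109/28) + ...].
Sum ≈ 1.04470.

1.04470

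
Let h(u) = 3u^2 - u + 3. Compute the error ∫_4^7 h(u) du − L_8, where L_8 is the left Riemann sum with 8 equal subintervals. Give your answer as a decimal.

Exact integral: ∫_4^7 h(u) du = 271.5.
L_8 = 253.7109375.
Error = 271.5 − 253.7109375 = 17.7890625.

17.7890625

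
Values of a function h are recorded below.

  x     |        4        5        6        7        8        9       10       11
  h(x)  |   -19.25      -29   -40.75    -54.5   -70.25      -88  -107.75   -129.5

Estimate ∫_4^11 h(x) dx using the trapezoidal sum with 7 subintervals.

Δx = 1.
T_7 = (1/2)·[(-19.25) + 2·(-29) + 2·(-40.75) + 2·(-54.5) + 2·(-70.25) + 2·(-88) + 2·(-107.75) + (-129.5)] = -464.625.

-464.625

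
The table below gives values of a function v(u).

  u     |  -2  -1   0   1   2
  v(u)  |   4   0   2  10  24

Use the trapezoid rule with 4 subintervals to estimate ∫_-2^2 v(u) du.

Δu = 1.
T_4 = (1/2)·[4 + 2·0 + 2·2 + 2·10 + 24] = 26.

26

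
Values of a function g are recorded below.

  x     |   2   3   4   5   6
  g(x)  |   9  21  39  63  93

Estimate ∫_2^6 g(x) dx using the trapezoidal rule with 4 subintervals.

Δx = 1.
T_4 = (1/2)·[9 + 2·21 + 2·39 + 2·63 + 93] = 174.

174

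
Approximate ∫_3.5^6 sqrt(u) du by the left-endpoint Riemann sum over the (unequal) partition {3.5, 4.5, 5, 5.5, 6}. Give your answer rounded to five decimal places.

5.22213

Subinterval widths: 1, 0.5, 0.5, 0.5.
Left endpoints: 3.5, 4.5, 5, 5.5.
f(3.5) ≈ 1.87083, f(4.5) ≈ 2.12132, f(5) ≈ 2.23607, f(5.5) ≈ 2.34521.
Sum = Σ Δu_i · f(u_i).
Sum ≈ 5.22213.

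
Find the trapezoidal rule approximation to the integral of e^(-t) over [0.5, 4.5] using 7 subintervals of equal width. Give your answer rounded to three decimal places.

Δt = (4.5 − 0.5)/7 = 4/7.
f(0.5) ≈ 0.607, f(15/14) ≈ 0.343, f(23/14) ≈ 0.193, f(31/14) ≈ 0.109, f(39/14) ≈ 0.062, f(47/14) ≈ 0.035, f(55/14) ≈ 0.020, f(4.5) ≈ 0.011.
T_7 = (Δt/2)·[f(t_0) + 2f(t_1) + ... + 2f(t_{6}) + f(t_7)].
Sum ≈ 0.612.

0.612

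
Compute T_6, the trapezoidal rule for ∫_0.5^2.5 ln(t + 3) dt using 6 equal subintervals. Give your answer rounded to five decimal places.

2.99048

Δt = (2.5 − 0.5)/6 = 1/3.
f(0.5) ≈ 1.25276, f(5/6) ≈ 1.34373, f(7/6) ≈ 1.42712, f(1.5) ≈ 1.50408, f(11/6) ≈ 1.57554, f(13/6) ≈ 1.64223, f(2.5) ≈ 1.70475.
T_6 = (Δt/2)·[f(t_0) + 2f(t_1) + ... + 2f(t_{5}) + f(t_6)].
Sum ≈ 2.99048.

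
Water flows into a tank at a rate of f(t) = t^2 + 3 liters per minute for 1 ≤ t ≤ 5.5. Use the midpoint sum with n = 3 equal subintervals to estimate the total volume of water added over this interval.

67.78125

Δt = (5.5 − 1)/3 = 1.5.
Midpoints: 1.75, 3.25, 4.75.
f(1.75) = 6.0625, f(3.25) = 13.5625, f(4.75) = 25.5625.
Sum = Δt · [f(1.75) + f(3.25) + f(4.75)].
Sum = 67.78125.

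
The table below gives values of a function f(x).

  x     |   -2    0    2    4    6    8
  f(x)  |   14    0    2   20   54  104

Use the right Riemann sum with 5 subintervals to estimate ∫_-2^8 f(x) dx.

360

Δx = 2.
Sum = 2·[0 + 2 + 20 + 54 + 104] = 360.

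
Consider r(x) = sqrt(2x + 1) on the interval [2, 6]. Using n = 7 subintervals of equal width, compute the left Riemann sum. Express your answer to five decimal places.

Δx = (6 − 2)/7 = 4/7.
Left endpoints: 2, 18/7, 22/7, 26/7, 30/7, 34/7, 38/7.
r(2) ≈ 2.23607, r(18/7) ≈ 2.47848, r(22/7) ≈ 2.69921, r(26/7) ≈ 2.90320, r(30/7) ≈ 3.09377, r(34/7) ≈ 3.27327, r(38/7) ≈ 3.44342.
Sum = Δx · [r(2) + r(18/7) + r(22/7) + ...].
Sum ≈ 11.50138.

11.50138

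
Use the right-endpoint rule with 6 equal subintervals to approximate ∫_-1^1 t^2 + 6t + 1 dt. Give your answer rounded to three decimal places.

4.704

Δt = (1 − (-1))/6 = 1/3.
Right endpoints: -2/3, -1/3, 0, 1/3, 2/3, 1.
f(-2/3) = -23/9, f(-1/3) = -8/9, f(0) = 1, f(1/3) = 28/9, f(2/3) = 49/9, f(1) = 8.
Sum = Δt · [f(-2/3) + f(-1/3) + f(0) + ...].
Sum ≈ 4.704.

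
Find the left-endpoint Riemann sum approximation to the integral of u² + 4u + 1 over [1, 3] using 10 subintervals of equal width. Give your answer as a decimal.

25.08

Δu = (3 − 1)/10 = 0.2.
Left endpoints: 1, 1.2, 1.4, 1.6, 1.8, 2, 2.2, 2.4, 2.6, 2.8.
f(1) = 6, f(1.2) = 7.24, f(1.4) = 8.56, f(1.6) = 9.96, f(1.8) = 11.44, f(2) = 13, f(2.2) = 14.64, f(2.4) = 16.36, f(2.6) = 18.16, f(2.8) = 20.04.
Sum = Δu · [f(1) + f(1.2) + f(1.4) + ...].
Sum = 25.08.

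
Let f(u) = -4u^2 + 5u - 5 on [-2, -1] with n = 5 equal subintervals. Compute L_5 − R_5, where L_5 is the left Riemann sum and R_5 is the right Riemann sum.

-3.4

L_5 = -23.56.
R_5 = -20.16.
L_5 − R_5 = -3.4.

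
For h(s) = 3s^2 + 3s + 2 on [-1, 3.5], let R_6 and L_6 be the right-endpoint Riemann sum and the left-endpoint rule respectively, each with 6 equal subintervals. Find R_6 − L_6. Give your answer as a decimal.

35.4375

R_6 = 88.734375.
L_6 = 53.296875.
R_6 − L_6 = 35.4375.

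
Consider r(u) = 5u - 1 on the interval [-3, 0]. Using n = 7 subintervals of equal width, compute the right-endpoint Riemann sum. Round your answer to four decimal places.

-22.2857

Δu = (0 − (-3))/7 = 3/7.
Right endpoints: -18/7, -15/7, -12/7, -9/7, -6/7, -3/7, 0.
r(-18/7) = -97/7, r(-15/7) = -82/7, r(-12/7) = -67/7, r(-9/7) = -52/7, r(-6/7) = -37/7, r(-3/7) = -22/7, r(0) = -1.
Sum = Δu · [r(-18/7) + r(-15/7) + r(-12/7) + ...].
Sum ≈ -22.2857.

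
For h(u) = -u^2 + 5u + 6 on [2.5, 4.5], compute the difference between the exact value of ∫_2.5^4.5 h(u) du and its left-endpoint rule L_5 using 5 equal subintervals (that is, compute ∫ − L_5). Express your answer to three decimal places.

Exact integral: ∫_2.5^4.5 h(u) du ≈ 21.83333.
L_5 = 22.58.
Error ≈ 21.83333 − 22.58 ≈ -0.747.

-0.747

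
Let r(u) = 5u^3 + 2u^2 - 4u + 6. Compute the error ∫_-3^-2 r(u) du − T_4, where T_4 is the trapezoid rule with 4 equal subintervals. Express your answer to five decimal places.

0.36979

Exact integral: ∫_-3^-2 r(u) du ≈ -52.5833333.
T_4 = -52.953125.
Error ≈ -52.5833333 − (-52.953125) ≈ 0.36979.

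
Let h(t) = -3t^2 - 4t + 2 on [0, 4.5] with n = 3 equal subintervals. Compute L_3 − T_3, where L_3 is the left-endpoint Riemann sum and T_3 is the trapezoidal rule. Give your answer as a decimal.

L_3 = -68.625.
T_3 = -127.6875.
L_3 − T_3 = 59.0625.

59.0625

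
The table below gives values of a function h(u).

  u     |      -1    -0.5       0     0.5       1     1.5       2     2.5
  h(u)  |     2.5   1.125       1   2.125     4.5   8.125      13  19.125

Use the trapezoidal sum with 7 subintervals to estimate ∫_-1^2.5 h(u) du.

20.34375

Δu = 0.5.
T_7 = (0.5/2)·[2.5 + 2·1.125 + 2·1 + 2·2.125 + 2·4.5 + 2·8.125 + 2·13 + 19.125] = 20.34375.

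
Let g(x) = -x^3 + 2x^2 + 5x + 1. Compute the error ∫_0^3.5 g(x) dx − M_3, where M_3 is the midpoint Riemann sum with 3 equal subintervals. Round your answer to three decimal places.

-1.290

Exact integral: ∫_0^3.5 g(x) dx ≈ 25.19271.
M_3 ≈ 26.48293.
Error ≈ 25.19271 − 26.48293 ≈ -1.290.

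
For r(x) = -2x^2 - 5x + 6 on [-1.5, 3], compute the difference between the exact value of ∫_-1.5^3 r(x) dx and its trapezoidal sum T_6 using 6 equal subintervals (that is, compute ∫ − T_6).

Exact integral: ∫_-1.5^3 r(x) dx = -10.125.
T_6 = -10.96875.
Error = -10.125 − (-10.96875) = 0.84375.

0.84375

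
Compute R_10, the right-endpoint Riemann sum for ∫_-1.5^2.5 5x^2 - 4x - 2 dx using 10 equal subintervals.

Δx = (2.5 − (-1.5))/10 = 0.4.
Right endpoints: -1.1, -0.7, -0.3, 0.1, 0.5, 0.9, 1.3, 1.7, 2.1, 2.5.
f(-1.1) = 8.45, f(-0.7) = 3.25, f(-0.3) = -0.35, f(0.1) = -2.35, f(0.5) = -2.75, f(0.9) = -1.55, f(1.3) = 1.25, f(1.7) = 5.65, f(2.1) = 11.65, f(2.5) = 19.25.
Sum = Δx · [f(-1.1) + f(-0.7) + f(-0.3) + ...].
Sum = 17.

17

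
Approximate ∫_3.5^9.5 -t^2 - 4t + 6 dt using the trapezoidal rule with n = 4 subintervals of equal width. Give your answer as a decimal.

-393.75

Δt = (9.5 − 3.5)/4 = 1.5.
f(3.5) = -20.25, f(5) = -39, f(6.5) = -62.25, f(8) = -90, f(9.5) = -122.25.
T_4 = (Δt/2)·[f(t_0) + 2f(t_1) + 2f(t_2) + 2f(t_3) + f(t_4)].
Sum = -393.75.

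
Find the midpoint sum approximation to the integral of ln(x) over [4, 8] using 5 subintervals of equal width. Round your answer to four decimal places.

7.0937

Δx = (8 − 4)/5 = 0.8.
Midpoints: 4.4, 5.2, 6, 6.8, 7.6.
f(4.4) ≈ 1.4816, f(5.2) ≈ 1.6487, f(6) ≈ 1.7918, f(6.8) ≈ 1.9169, f(7.6) ≈ 2.0281.
Sum = Δx · [f(4.4) + f(5.2) + f(6) + f(6.8) + f(7.6)].
Sum ≈ 7.0937.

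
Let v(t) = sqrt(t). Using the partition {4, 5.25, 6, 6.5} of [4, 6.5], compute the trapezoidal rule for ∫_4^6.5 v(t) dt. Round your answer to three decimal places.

Subinterval widths: 1.25, 0.75, 0.5.
v(4) ≈ 2.000, v(5.25) ≈ 2.291, v(6) ≈ 2.449, v(6.5) ≈ 2.550.
On each subinterval the trapezoid contributes (Δt_i/2)·[v(t_{i-1}) + v(t_i)].
Sum ≈ 5.710.

5.710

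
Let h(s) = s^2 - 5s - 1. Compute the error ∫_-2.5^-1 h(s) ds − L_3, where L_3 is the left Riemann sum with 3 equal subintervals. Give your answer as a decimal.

Exact integral: ∫_-2.5^-1 h(s) ds = 16.5.
L_3 = 19.75.
Error = 16.5 − 19.75 = -3.25.

-3.25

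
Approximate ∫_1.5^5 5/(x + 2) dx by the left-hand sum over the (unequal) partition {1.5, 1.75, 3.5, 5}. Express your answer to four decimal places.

4.0541

Subinterval widths: 0.25, 1.75, 1.5.
Left endpoints: 1.5, 1.75, 3.5.
f(1.5) = 10/7, f(1.75) = 4/3, f(3.5) = 10/11.
Sum = Σ Δx_i · f(x_i).
Sum ≈ 4.0541.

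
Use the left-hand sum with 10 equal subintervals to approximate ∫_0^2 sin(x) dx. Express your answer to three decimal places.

1.320

Δx = (2 − 0)/10 = 0.2.
Left endpoints: 0, 0.2, 0.4, 0.6, 0.8, 1, 1.2, 1.4, 1.6, 1.8.
f(0) ≈ 0.000, f(0.2) ≈ 0.199, f(0.4) ≈ 0.389, f(0.6) ≈ 0.565, f(0.8) ≈ 0.717, f(1) ≈ 0.841, f(1.2) ≈ 0.932, f(1.4) ≈ 0.985, f(1.6) ≈ 1.000, f(1.8) ≈ 0.974.
Sum = Δx · [f(0) + f(0.2) + f(0.4) + ...].
Sum ≈ 1.320.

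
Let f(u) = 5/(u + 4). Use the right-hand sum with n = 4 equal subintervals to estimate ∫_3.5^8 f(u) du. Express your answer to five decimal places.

Δu = (8 − 3.5)/4 = 1.125.
Right endpoints: 4.625, 5.75, 6.875, 8.
f(4.625) = 40/69, f(5.75) = 20/39, f(6.875) = 40/87, f(8) = 5/12.
Sum = Δu · [f(4.625) + f(5.75) + f(6.875) + f(8)].
Sum ≈ 2.21509.

2.21509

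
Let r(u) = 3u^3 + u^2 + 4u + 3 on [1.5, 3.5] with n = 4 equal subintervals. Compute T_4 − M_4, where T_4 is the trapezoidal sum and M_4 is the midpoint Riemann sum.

2.9375

T_4 = 149.875.
M_4 = 146.9375.
T_4 − M_4 = 2.9375.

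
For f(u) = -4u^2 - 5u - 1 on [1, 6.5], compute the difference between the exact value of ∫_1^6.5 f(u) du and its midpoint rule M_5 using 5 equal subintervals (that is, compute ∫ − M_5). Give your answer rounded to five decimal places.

-2.21833

Exact integral: ∫_1^6.5 f(u) du ≈ -473.4583333.
M_5 = -471.24.
Error ≈ -473.4583333 − (-471.24) ≈ -2.21833.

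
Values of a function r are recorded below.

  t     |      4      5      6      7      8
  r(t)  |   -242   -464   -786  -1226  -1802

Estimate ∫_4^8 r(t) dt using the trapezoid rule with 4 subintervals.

-3498

Δt = 1.
T_4 = (1/2)·[(-242) + 2·(-464) + 2·(-786) + 2·(-1226) + (-1802)] = -3498.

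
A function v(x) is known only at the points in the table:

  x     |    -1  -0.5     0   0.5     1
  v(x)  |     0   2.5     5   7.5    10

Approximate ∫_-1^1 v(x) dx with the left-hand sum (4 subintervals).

Δx = 0.5.
Sum = 0.5·[0 + 2.5 + 5 + 7.5] = 7.5.

7.5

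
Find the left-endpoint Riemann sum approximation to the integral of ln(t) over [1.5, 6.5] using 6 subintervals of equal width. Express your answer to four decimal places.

Δt = (6.5 − 1.5)/6 = 5/6.
Left endpoints: 1.5, 7/3, 19/6, 4, 29/6, 17/3.
f(1.5) ≈ 0.4055, f(7/3) ≈ 0.8473, f(19/6) ≈ 1.1527, f(4) ≈ 1.3863, f(29/6) ≈ 1.5755, f(17/3) ≈ 1.7346.
Sum = Δt · [f(1.5) + f(7/3) + f(19/6) + ...].
Sum ≈ 5.9182.

5.9182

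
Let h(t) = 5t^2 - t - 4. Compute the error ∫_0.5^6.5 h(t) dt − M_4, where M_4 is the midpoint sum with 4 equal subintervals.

5.625

Exact integral: ∫_0.5^6.5 h(t) dt = 412.5.
M_4 = 406.875.
Error = 412.5 − 406.875 = 5.625.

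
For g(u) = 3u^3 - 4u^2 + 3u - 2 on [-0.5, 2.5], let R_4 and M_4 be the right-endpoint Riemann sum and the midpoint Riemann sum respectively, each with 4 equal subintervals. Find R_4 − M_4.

14.203125

R_4 = 24.75.
M_4 = 10.546875.
R_4 − M_4 = 14.203125.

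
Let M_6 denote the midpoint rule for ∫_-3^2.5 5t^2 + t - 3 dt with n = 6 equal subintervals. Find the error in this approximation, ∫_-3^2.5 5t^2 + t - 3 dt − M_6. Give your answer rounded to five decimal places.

1.92564

Exact integral: ∫_-3^2.5 f(t) dt ≈ 53.1666667.
M_6 ≈ 51.2410301.
Error ≈ 53.1666667 − 51.2410301 ≈ 1.92564.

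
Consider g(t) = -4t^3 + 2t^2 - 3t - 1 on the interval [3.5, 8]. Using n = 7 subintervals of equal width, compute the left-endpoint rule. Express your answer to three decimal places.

-3161.847

Δt = (8 − 3.5)/7 = 9/14.
Left endpoints: 3.5, 29/7, 67/14, 38/7, 85/14, 47/7, 103/14.
g(3.5) = -158.5, g(29/7) = -90388/343, g(67/14) = -279875/686, g(38/7) = -205201/343, g(85/14) = -576731/686, g(47/7) = -391618/343, g(103/14) = -1034291/686.
Sum = Δt · [g(3.5) + g(29/7) + g(67/14) + ...].
Sum ≈ -3161.847.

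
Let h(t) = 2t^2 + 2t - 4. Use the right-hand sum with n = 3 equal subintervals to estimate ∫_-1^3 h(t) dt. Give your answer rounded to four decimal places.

Δt = (3 − (-1))/3 = 4/3.
Right endpoints: 1/3, 5/3, 3.
h(1/3) = -28/9, h(5/3) = 44/9, h(3) = 20.
Sum = Δt · [h(1/3) + h(5/3) + h(3)].
Sum ≈ 29.0370.

29.0370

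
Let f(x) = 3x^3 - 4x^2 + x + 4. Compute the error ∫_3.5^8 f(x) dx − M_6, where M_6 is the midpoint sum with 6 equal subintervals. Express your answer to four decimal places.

10.0723

Exact integral: ∫_3.5^8 f(x) dx = 2377.828125.
M_6 ≈ 2367.755859.
Error ≈ 2377.828125 − 2367.755859 ≈ 10.0723.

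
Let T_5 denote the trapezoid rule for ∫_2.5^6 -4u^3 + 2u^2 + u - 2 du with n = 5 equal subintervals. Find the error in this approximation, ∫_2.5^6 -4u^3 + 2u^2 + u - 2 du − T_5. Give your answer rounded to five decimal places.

Exact integral: ∫_2.5^6 f(u) du ≈ -1115.4791667.
T_5 = -1129.485.
Error ≈ -1115.4791667 − (-1129.485) ≈ 14.00583.

14.00583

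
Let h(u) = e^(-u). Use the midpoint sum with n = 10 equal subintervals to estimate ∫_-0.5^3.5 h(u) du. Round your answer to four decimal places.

1.6078

Δu = (3.5 − (-0.5))/10 = 0.4.
Midpoints: -0.3, 0.1, 0.5, 0.9, 1.3, 1.7, 2.1, 2.5, 2.9, 3.3.
h(-0.3) ≈ 1.3499, h(0.1) ≈ 0.9048, h(0.5) ≈ 0.6065, h(0.9) ≈ 0.4066, h(1.3) ≈ 0.2725, h(1.7) ≈ 0.1827, h(2.1) ≈ 0.1225, h(2.5) ≈ 0.0821, h(2.9) ≈ 0.0550, h(3.3) ≈ 0.0369.
Sum = Δu · [h(-0.3) + h(0.1) + h(0.5) + ...].
Sum ≈ 1.6078.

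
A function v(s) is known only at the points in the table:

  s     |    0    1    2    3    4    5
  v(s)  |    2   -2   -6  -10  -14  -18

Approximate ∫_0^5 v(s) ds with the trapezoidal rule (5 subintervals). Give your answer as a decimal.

Δs = 1.
T_5 = (1/2)·[2 + 2·(-2) + 2·(-6) + 2·(-10) + 2·(-14) + (-18)] = -40.

-40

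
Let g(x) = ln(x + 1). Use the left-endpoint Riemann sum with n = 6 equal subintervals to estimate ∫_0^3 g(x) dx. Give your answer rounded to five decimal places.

Δx = (3 − 0)/6 = 0.5.
Left endpoints: 0, 0.5, 1, 1.5, 2, 2.5.
g(0) ≈ 0.00000, g(0.5) ≈ 0.40547, g(1) ≈ 0.69315, g(1.5) ≈ 0.91629, g(2) ≈ 1.09861, g(2.5) ≈ 1.25276.
Sum = Δx · [g(0) + g(0.5) + g(1) + ...].
Sum ≈ 2.18314.

2.18314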